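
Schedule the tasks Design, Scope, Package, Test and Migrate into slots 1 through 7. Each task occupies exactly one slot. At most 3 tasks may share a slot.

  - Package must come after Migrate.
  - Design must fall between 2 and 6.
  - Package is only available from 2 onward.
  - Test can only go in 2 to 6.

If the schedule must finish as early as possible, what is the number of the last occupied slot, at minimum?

The precedence chain requires at least 2 distinct slots.
With at most 3 per slot and 5 tasks, at least 2 slots are needed.
2 works (last occupied slot: 2): for example Scope in 1; Design in 2; Migrate in 1; Package in 2; Test in 2.

slot 2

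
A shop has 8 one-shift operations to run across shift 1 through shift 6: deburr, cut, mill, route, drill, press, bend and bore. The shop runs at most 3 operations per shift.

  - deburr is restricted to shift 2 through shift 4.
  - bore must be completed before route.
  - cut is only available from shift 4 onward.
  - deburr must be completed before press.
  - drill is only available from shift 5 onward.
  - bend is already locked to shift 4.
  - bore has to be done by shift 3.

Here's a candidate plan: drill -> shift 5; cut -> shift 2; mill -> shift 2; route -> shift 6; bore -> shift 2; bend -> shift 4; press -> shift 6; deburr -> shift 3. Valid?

bend is already locked to shift 4 — holds.
drill is only available from shift 5 onward — holds.
deburr must be completed before press — holds.
deburr is restricted to shift 2 through shift 4 — holds.
bore must be completed before route — holds.
The shop runs at most 3 operations per shift — holds.
cut is only available from shift 4 onward — violated.
bore has to be done by shift 3 — holds.

No — it violates: cut is only available from shift 4 onward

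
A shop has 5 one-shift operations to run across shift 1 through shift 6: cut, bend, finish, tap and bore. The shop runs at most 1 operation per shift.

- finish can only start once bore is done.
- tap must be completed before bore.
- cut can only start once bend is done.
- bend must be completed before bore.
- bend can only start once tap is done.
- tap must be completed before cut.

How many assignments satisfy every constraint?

Splitting on cut: it can be shift 3 (3), shift 4 (5), shift 5 (5), shift 6 (5). Listing each branch's schedules as (bend, finish, tap, bore) by shift number:
cut=shift 3: (2,5,1,4) (2,6,1,4) (2,6,1,5) — 3.
cut=shift 4: (2,5,1,3) (2,6,1,3) (2,6,1,5) (3,6,1,5) (3,6,2,5) — 5.
cut=shift 5: (2,4,1,3) (2,6,1,3) (2,6,1,4) (3,6,1,4) (3,6,2,4) — 5.
cut=shift 6: (2,4,1,3) (2,5,1,3) (2,5,1,4) (3,5,1,4) (3,5,2,4) — 5.
Summing: 3 + 5 + 5 + 5 = 18.

18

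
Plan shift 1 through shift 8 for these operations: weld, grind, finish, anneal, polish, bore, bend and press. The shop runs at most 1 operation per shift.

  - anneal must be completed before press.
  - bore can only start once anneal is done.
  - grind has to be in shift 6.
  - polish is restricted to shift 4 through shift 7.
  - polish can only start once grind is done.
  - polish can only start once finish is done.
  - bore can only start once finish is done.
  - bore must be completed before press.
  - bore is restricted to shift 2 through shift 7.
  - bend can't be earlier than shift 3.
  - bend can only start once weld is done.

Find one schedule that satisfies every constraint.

bore in shift 3; finish in shift 1; press in shift 8; weld in shift 4; grind in shift 6; polish in shift 7; bend in shift 5; anneal in shift 2

Checking: finish(shift 1) before polish(shift 7); anneal(shift 2) before press(shift 8); anneal(shift 2) before bore(shift 3); finish(shift 1) before bore(shift 3); grind(shift 6) before polish(shift 7); weld(shift 4) before bend(shift 5); bore(shift 3) before press(shift 8); grind=shift 6 in [shift 6,shift 6]; polish=shift 7 in [shift 4,shift 7]; bend=shift 5 in [shift 3,shift 8]; bore=shift 3 in [shift 2,shift 7]; max 1 per shift (cap 1).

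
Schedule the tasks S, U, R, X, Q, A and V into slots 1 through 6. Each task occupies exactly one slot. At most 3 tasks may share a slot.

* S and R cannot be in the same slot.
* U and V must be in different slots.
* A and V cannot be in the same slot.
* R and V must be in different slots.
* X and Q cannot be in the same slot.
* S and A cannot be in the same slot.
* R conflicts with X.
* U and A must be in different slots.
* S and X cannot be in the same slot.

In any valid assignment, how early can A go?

1

A at 1 is achievable: R -> 1, X -> 3, Q -> 1, S -> 2, U -> 2, V -> 3, A -> 1.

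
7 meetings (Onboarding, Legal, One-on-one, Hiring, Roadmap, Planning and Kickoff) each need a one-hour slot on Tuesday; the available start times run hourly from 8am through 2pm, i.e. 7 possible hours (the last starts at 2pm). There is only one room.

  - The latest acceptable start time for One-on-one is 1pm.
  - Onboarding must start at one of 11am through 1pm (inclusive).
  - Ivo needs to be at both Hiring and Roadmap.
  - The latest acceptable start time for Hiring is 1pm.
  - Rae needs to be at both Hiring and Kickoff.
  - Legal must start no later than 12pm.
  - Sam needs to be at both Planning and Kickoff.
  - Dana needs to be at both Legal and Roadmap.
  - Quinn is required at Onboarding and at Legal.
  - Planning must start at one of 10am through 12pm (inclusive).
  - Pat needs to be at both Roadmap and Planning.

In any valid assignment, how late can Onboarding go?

Onboarding is available from 11am; Onboarding's own window allows nothing later than 1pm.
Onboarding at 1pm is achievable: Roadmap in 12pm, One-on-one in 9am, Kickoff in 2pm, Hiring in 11am, Planning in 10am, Legal in 8am, Onboarding in 1pm.

1pm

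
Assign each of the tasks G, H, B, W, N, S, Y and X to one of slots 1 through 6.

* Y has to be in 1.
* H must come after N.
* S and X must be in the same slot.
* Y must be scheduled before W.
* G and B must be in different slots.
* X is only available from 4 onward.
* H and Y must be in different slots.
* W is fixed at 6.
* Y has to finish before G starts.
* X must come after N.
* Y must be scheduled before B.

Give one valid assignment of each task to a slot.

Y -> 1, G -> 2, X -> 4, N -> 1, B -> 3, W -> 6, H -> 2, S -> 4

Checking: Y(1) before G(2); Y(1) before W(6); N(1) before X(4); Y(1) before B(3); N(1) before H(2); H(2) != Y(1); G(2) != B(3); S = X = 4; Y=1 in [1,1]; X=4 in [4,6]; W=6 in [6,6].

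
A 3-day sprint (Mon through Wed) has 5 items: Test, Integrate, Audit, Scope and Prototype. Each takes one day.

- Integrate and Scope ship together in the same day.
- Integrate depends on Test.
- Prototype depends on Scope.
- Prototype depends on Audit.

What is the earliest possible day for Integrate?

Tue

Precedence pushes Integrate to at least Tue; Integrate must be in the same day as Scope, which can't be after Tue, so Integrate is at most Tue.
Integrate at Tue is achievable: Integrate in Tue; Prototype in Wed; Test in Mon; Audit in Mon; Scope in Tue.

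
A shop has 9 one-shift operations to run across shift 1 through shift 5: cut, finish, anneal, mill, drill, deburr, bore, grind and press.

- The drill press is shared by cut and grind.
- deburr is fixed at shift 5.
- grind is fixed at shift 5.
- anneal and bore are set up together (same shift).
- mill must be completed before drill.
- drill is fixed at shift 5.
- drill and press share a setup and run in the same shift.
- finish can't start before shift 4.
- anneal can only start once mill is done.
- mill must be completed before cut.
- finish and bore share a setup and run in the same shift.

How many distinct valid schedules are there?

12

Splitting on cut: it can be shift 2 (2), shift 3 (4), shift 4 (6). Listing each branch's schedules as (finish, anneal, mill, drill, deburr, bore, grind, press) by shift number:
cut=shift 2: (4,4,1,5,5,4,5,5) (5,5,1,5,5,5,5,5) — 2.
cut=shift 3: (4,4,1,5,5,4,5,5) (4,4,2,5,5,4,5,5) (5,5,1,5,5,5,5,5) (5,5,2,5,5,5,5,5) — 4.
cut=shift 4: (4,4,1,5,5,4,5,5) (4,4,2,5,5,4,5,5) (4,4,3,5,5,4,5,5) (5,5,1,5,5,5,5,5) (5,5,2,5,5,5,5,5) (5,5,3,5,5,5,5,5) — 6.
Summing: 2 + 4 + 6 = 12.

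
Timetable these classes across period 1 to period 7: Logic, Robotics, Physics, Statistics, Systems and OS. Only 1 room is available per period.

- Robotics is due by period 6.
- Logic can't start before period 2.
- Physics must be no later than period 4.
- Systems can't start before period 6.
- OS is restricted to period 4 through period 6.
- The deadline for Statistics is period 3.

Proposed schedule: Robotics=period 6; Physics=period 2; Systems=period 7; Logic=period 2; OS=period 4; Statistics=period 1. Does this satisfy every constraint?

No. Only 1 room is available per period is not satisfied.

OS is restricted to period 4 through period 6 — holds.
Logic can't start before period 2 — holds.
Only 1 room is available per period — violated.
The deadline for Statistics is period 3 — holds.
Systems can't start before period 6 — holds.
Robotics is due by period 6 — holds.
Physics must be no later than period 4 — holds.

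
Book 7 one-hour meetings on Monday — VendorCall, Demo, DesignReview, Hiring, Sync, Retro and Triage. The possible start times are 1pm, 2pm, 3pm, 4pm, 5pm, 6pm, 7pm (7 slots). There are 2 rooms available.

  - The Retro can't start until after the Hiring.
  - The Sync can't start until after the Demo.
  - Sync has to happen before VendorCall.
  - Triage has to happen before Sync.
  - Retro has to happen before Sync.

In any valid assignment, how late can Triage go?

Downstream work caps Triage at 5pm.
Triage at 5pm is achievable: Demo -> 1pm, Retro -> 2pm, Sync -> 6pm, Triage -> 5pm, DesignReview -> 2pm, Hiring -> 1pm, VendorCall -> 7pm.

5pm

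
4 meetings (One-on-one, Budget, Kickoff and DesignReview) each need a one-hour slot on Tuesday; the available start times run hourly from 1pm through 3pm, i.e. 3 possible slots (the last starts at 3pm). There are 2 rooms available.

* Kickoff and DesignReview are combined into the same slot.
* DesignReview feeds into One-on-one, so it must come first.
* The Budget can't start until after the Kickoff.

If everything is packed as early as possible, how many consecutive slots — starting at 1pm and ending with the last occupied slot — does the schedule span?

The precedence chain requires at least 2 distinct slots.
With at most 2 per slot and 4 meetings, at least 2 slots are needed.
2 works (last occupied slot: 2pm): for example One-on-one in 2pm, DesignReview in 1pm, Budget in 2pm, Kickoff in 1pm.

2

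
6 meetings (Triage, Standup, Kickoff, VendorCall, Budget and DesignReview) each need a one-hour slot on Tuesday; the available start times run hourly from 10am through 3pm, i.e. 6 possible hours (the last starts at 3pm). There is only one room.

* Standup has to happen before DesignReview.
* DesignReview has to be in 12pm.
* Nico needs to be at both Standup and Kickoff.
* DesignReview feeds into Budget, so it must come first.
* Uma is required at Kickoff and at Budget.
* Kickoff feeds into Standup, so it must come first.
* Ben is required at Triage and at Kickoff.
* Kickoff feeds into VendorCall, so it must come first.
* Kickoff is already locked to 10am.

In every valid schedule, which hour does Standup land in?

11am

Kickoff is fixed at 10am and must come before Standup, so Standup is at least 11am.
DesignReview is fixed at 12pm and must come after Standup, so Standup is at most 11am.
So Standup must be 11am.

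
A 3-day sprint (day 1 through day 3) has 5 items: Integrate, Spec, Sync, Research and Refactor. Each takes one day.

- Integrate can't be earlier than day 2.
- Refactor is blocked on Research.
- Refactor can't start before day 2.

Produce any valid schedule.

Integrate -> day 2, Research -> day 1, Refactor -> day 2, Sync -> day 1, Spec -> day 1

Checking: Research(day 1) before Refactor(day 2); Refactor=day 2 in [day 2,day 3]; Integrate=day 2 in [day 2,day 3].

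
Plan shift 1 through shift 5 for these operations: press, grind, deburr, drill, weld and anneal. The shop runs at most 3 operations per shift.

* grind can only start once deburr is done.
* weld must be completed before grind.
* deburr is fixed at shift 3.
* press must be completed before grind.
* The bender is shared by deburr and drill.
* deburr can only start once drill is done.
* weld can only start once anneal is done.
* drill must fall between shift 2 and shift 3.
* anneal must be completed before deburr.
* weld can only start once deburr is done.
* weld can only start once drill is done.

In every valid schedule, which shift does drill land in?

drill's window is shift 2–shift 3.
deburr is fixed at shift 3, and drill can't share a shift with deburr.
So drill must be shift 2.

shift 2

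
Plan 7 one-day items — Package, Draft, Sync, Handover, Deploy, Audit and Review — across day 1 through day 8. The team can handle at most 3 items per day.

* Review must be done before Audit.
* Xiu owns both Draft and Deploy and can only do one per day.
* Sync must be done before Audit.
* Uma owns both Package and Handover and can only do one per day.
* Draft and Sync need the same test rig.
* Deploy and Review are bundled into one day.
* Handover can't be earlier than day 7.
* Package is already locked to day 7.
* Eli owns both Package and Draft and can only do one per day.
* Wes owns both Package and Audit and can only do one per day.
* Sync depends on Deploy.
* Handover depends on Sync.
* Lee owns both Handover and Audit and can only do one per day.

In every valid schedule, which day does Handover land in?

day 8

Handover's window is day 7–day 8.
Package is fixed at day 7, and Handover can't share a day with Package.
So Handover must be day 8.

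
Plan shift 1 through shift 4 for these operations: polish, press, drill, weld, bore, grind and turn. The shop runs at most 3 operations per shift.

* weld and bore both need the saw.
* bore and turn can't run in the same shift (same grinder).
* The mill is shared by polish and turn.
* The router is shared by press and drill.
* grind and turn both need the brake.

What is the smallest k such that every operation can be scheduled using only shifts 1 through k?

With at most 3 per shift and 7 operations, at least 3 shifts are needed.
3 works (last occupied shift: shift 3): for example polish in shift 1, bore in shift 2, turn in shift 3, press in shift 1, grind in shift 2, drill in shift 2, weld in shift 1.

3 shifts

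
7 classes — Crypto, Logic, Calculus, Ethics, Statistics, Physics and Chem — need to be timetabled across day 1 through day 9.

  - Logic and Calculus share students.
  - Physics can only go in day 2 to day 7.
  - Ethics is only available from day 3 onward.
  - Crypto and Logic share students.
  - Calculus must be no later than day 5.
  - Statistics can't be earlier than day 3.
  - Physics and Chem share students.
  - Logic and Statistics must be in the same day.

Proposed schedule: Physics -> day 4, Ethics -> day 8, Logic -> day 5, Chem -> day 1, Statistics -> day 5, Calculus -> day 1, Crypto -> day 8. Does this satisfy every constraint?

Crypto and Logic share students — holds.
Statistics can't be earlier than day 3 — holds.
Physics can only go in day 2 to day 7 — holds.
Logic and Calculus share students — holds.
Physics and Chem share students — holds.
Logic and Statistics must be in the same day — holds.
Ethics is only available from day 3 onward — holds.
Calculus must be no later than day 5 — holds.

Yes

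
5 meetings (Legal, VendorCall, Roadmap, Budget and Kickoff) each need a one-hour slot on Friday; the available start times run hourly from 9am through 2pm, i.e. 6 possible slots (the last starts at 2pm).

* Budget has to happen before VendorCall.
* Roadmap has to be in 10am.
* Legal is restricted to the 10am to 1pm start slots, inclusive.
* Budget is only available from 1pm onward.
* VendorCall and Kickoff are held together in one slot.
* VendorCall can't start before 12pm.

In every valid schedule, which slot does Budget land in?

1pm

Budget is available from 1pm; downstream work caps Budget at 1pm.
So Budget is pinned to 1pm.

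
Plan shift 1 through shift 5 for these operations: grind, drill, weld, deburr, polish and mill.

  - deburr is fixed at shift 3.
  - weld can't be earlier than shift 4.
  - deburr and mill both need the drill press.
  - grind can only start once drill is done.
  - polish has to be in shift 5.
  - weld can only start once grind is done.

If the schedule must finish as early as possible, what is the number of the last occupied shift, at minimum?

shift 5

The precedence chain requires at least 3 distinct shifts.
polish can't be placed before shift 5, so the schedule must run through at least shift 5.
5 works (last occupied shift: shift 5): for example drill=shift 1; grind=shift 2; weld=shift 4; mill=shift 1; deburr=shift 3; polish=shift 5.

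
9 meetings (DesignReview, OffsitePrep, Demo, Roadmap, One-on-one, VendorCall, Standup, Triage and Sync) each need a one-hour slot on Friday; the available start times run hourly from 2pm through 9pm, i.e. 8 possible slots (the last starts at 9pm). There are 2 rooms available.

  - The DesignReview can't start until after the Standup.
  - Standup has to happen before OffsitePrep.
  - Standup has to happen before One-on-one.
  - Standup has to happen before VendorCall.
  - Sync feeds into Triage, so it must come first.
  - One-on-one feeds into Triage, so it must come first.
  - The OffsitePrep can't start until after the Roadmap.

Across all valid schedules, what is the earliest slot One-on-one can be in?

3pm

Precedence pushes One-on-one to at least 3pm; downstream work caps One-on-one at 8pm.
One-on-one at 3pm is achievable: Roadmap in 2pm; OffsitePrep in 3pm; One-on-one in 3pm; Triage in 5pm; DesignReview in 4pm; VendorCall in 5pm; Standup in 2pm; Sync in 4pm; Demo in 6pm.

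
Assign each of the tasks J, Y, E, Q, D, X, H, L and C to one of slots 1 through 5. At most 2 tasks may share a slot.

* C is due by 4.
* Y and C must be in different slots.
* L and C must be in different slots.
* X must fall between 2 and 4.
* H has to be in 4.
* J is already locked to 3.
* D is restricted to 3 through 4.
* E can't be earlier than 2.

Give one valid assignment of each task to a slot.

X=2; Y=4; H=4; L=5; J=3; D=3; C=1; Q=1; E=2

Checking: Y(4) != C(1); L(5) != C(1); J=3 in [3,3]; C=1 in [1,4]; D=3 in [3,4]; E=2 in [2,5]; H=4 in [4,4]; X=2 in [2,4]; max 2 per slot (cap 2).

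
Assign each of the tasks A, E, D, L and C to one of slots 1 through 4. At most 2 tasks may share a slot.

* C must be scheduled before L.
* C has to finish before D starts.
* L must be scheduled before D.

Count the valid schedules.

52

Splitting on A: it can be 1 (13), 2 (13), 3 (13), 4 (13). Listing each branch's schedules as (E, D, L, C):
A=1: (1,4,3,2) (2,3,2,1) (2,4,2,1) (2,4,3,1) (2,4,3,2) (3,3,2,1) (3,4,2,1) (3,4,3,1) (3,4,3,2) (4,3,2,1) (4,4,2,1) (4,4,3,1) (4,4,3,2) — 13.
A=2: (1,3,2,1) (1,4,2,1) (1,4,3,1) (1,4,3,2) (2,4,3,1) (3,3,2,1) (3,4,2,1) (3,4,3,1) (3,4,3,2) (4,3,2,1) (4,4,2,1) (4,4,3,1) (4,4,3,2) — 13.
A=3: (1,3,2,1) (1,4,2,1) (1,4,3,1) (1,4,3,2) (2,3,2,1) (2,4,2,1) (2,4,3,1) (2,4,3,2) (3,4,2,1) (4,3,2,1) (4,4,2,1) (4,4,3,1) (4,4,3,2) — 13.
A=4: (1,3,2,1) (1,4,2,1) (1,4,3,1) (1,4,3,2) (2,3,2,1) (2,4,2,1) (2,4,3,1) (2,4,3,2) (3,3,2,1) (3,4,2,1) (3,4,3,1) (3,4,3,2) (4,3,2,1) — 13.
Summing: 13 + 13 + 13 + 13 = 52.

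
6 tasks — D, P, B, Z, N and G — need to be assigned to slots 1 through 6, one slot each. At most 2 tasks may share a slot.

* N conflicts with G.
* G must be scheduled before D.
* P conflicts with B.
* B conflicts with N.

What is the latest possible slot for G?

5

Downstream work caps G at 5.
G at 5 is achievable: P=1, N=3, G=5, Z=1, B=2, D=6.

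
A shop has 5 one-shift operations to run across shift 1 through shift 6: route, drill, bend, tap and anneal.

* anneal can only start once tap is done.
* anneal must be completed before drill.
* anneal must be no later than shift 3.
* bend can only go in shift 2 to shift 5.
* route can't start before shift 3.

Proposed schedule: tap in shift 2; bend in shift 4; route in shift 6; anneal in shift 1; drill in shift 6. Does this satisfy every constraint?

No. anneal can only start once tap is done is not satisfied.

bend can only go in shift 2 to shift 5 — holds.
route can't start before shift 3 — holds.
anneal must be completed before drill — holds.
anneal can only start once tap is done — violated.
anneal must be no later than shift 3 — holds.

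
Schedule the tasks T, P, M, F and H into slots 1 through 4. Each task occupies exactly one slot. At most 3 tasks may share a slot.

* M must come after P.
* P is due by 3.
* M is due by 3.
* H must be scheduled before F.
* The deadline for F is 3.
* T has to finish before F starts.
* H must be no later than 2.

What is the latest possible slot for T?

2

Downstream work caps T at 2.
T at 2 is achievable: H=1; F=3; M=2; P=1; T=2.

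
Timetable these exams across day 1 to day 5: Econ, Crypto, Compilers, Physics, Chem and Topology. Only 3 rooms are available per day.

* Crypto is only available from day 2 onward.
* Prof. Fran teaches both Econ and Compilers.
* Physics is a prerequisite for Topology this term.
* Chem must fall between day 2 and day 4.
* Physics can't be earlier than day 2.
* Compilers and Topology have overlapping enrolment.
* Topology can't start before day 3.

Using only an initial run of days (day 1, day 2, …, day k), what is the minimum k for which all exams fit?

3 days

The precedence chain requires at least 2 distinct days.
With at most 3 per day and 6 exams, at least 2 days are needed.
Topology can't be placed before day 3, so the schedule must run through at least day 3.
3 works (last occupied day: day 3): for example Physics in day 2; Topology in day 3; Compilers in day 1; Econ in day 3; Chem in day 2; Crypto in day 2.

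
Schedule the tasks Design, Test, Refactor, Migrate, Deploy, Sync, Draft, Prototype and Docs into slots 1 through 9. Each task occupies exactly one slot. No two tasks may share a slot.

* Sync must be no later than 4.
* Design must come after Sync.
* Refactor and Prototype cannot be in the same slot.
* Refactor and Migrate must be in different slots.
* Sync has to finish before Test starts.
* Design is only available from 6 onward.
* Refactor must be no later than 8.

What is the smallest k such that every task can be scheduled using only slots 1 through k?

9 slots

The precedence chain requires at least 2 distinct slots.
With at most 1 per slot and 9 tasks, at least 9 slots are needed.
Design can't be placed before 6, so the schedule must run through at least slot 6.
9 works (last occupied slot: 9): for example Sync=1, Prototype=8, Design=6, Test=3, Docs=9, Deploy=5, Migrate=4, Draft=7, Refactor=2.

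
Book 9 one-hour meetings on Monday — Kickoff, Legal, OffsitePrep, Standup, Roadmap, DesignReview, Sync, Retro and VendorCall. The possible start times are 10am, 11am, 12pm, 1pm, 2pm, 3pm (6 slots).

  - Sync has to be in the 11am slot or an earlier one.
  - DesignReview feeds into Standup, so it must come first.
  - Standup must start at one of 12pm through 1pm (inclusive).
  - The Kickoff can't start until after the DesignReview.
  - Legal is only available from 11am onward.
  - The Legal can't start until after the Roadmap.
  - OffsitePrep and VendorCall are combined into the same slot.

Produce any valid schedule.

VendorCall in 10am, Roadmap in 10am, OffsitePrep in 10am, Sync in 10am, DesignReview in 10am, Retro in 10am, Legal in 11am, Kickoff in 11am, Standup in 12pm

Checking: DesignReview(10am) before Kickoff(11am); Roadmap(10am) before Legal(11am); DesignReview(10am) before Standup(12pm); OffsitePrep = VendorCall = 10am; Standup=12pm in [12pm,1pm]; Legal=11am in [11am,3pm]; Sync=10am in [10am,11am].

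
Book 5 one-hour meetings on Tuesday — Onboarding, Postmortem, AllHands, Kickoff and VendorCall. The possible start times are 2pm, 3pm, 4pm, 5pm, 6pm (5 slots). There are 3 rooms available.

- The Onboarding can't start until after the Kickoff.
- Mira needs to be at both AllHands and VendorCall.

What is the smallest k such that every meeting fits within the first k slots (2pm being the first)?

The precedence chain requires at least 2 distinct slots.
With at most 3 per slot and 5 meetings, at least 2 slots are needed.
2 works (last occupied slot: 3pm): for example VendorCall -> 3pm, AllHands -> 2pm, Onboarding -> 3pm, Postmortem -> 2pm, Kickoff -> 2pm.

2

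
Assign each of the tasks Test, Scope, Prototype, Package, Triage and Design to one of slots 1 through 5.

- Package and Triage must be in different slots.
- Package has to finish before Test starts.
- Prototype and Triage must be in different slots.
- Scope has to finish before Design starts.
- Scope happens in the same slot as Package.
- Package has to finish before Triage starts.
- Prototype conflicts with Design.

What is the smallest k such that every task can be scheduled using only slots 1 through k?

The precedence chain requires at least 2 distinct slots.
2 works (last occupied slot: 2): for example Design in 2; Test in 2; Scope in 1; Triage in 2; Package in 1; Prototype in 1.

2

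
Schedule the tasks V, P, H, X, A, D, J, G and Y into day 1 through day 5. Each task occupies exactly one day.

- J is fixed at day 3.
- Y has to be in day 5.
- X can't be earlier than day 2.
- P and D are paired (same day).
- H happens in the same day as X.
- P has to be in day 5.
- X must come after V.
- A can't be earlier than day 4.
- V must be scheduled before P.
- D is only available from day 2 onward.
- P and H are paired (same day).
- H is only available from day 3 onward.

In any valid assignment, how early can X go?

day 5

X is available from day 2; X must be in the same day as P, which can't be before day 5, so X is at least day 5.
X at day 5 is achievable: X -> day 5, P -> day 5, G -> day 1, A -> day 4, Y -> day 5, J -> day 3, V -> day 1, H -> day 5, D -> day 5.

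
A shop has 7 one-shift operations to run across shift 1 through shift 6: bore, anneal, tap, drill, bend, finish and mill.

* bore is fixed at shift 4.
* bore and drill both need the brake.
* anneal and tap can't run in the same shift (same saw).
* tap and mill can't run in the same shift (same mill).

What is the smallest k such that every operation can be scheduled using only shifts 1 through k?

4

bore can't be placed before shift 4, so the schedule must run through at least shift 4.
4 works (last occupied shift: shift 4): for example drill -> shift 1; bore -> shift 4; finish -> shift 1; bend -> shift 1; tap -> shift 2; anneal -> shift 1; mill -> shift 1.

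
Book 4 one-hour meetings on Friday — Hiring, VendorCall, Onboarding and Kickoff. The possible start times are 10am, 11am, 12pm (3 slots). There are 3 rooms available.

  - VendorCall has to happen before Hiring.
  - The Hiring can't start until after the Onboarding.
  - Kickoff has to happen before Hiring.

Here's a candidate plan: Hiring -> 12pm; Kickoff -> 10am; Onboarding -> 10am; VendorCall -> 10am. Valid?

Valid

There are 3 rooms available — holds.
Kickoff has to happen before Hiring — holds.
The Hiring can't start until after the Onboarding — holds.
VendorCall has to happen before Hiring — holds.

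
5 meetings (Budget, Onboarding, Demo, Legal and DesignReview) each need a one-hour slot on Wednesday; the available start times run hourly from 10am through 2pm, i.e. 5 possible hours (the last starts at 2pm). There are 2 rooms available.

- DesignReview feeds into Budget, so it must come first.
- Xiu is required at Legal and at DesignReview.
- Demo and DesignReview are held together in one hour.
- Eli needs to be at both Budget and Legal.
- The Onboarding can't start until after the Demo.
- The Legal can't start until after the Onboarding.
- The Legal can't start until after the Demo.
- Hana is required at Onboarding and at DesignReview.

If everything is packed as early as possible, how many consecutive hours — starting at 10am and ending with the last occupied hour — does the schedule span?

The precedence chain requires at least 3 distinct hours.
With at most 2 per hour and 5 meetings, at least 3 hours are needed.
3 works (last occupied hour: 12pm): for example DesignReview -> 10am; Demo -> 10am; Budget -> 11am; Legal -> 12pm; Onboarding -> 11am.

3 hours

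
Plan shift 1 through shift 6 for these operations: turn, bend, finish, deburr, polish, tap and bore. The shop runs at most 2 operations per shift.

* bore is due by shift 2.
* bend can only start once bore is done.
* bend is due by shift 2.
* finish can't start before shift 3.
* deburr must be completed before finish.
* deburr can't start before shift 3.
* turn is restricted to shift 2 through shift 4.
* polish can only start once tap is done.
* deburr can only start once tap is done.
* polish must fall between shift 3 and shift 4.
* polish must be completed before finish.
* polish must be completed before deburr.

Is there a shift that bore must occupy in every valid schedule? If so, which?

shift 1

Bore's own window allows nothing later than shift 2; downstream work caps bore at shift 1.
So bore is pinned to shift 1.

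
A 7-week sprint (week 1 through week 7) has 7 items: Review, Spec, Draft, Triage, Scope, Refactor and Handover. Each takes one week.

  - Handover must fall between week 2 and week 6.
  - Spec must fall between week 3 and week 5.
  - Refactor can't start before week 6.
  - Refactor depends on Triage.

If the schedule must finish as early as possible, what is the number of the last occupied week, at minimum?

The precedence chain requires at least 2 distinct weeks.
Refactor can't be placed before week 6, so the schedule must run through at least week 6.
6 works (last occupied week: week 6): for example Spec in week 3, Handover in week 2, Review in week 1, Refactor in week 6, Draft in week 1, Triage in week 1, Scope in week 1.

6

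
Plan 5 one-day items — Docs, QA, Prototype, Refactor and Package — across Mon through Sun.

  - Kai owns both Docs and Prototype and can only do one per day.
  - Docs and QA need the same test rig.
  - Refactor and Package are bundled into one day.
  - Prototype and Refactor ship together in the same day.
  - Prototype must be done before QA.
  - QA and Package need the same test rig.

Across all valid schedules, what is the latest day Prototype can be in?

Downstream work caps Prototype at Sat.
Prototype at Sat is achievable: Package=Sat; Docs=Mon; Prototype=Sat; QA=Sun; Refactor=Sat.

Sat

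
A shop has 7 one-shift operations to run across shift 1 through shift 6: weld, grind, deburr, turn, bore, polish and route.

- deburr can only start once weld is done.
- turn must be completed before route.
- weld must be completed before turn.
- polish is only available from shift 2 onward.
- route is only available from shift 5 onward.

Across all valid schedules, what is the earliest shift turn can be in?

Precedence pushes turn to at least shift 2; downstream work caps turn at shift 5.
turn at shift 2 is achievable: deburr=shift 2, turn=shift 2, grind=shift 1, bore=shift 1, weld=shift 1, route=shift 5, polish=shift 2.

shift 2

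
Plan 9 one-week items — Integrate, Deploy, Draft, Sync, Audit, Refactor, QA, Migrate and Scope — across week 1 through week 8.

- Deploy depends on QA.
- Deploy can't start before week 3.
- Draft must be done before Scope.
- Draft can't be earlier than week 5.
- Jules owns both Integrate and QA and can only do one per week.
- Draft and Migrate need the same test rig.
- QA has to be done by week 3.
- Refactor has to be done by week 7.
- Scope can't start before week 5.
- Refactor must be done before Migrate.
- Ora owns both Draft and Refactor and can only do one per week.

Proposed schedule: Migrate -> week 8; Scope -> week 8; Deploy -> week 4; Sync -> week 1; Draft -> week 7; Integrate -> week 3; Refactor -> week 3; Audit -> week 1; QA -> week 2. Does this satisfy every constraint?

Yes

Scope can't start before week 5 — holds.
Draft must be done before Scope — holds.
Draft and Migrate need the same test rig — holds.
Deploy depends on QA — holds.
Refactor must be done before Migrate — holds.
Deploy can't start before week 3 — holds.
Draft can't be earlier than week 5 — holds.
Jules owns both Integrate and QA and can only do one per week — holds.
Refactor has to be done by week 7 — holds.
QA has to be done by week 3 — holds.
Ora owns both Draft and Refactor and can only do one per week — holds.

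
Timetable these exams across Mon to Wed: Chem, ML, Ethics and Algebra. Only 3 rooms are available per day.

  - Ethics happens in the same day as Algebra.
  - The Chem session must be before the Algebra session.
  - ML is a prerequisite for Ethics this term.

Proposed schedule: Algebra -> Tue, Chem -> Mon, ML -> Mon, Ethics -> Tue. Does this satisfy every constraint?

Yes

ML is a prerequisite for Ethics this term — holds.
The Chem session must be before the Algebra session — holds.
Only 3 rooms are available per day — holds.
Ethics happens in the same day as Algebra — holds.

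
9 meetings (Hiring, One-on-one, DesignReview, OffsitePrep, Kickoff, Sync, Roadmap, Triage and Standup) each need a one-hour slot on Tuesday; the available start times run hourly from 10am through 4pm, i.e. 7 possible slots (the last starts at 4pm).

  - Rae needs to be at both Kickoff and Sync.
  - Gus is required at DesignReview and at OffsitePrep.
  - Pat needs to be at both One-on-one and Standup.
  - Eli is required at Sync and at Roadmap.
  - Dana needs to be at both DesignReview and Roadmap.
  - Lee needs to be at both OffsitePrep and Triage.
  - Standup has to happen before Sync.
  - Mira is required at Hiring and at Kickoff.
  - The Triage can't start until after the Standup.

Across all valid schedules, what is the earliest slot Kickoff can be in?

10am

Kickoff at 10am is achievable: Triage=11am; Kickoff=10am; Hiring=11am; Roadmap=12pm; One-on-one=11am; OffsitePrep=12pm; DesignReview=10am; Sync=11am; Standup=10am.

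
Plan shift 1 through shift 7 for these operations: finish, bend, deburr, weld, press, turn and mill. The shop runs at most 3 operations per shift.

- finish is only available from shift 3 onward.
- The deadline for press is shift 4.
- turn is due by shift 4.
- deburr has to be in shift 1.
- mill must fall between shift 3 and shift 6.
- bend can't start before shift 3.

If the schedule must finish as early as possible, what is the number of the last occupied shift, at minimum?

With at most 3 per shift and 7 operations, at least 3 shifts are needed.
finish can't be placed before shift 3, so the schedule must run through at least shift 3.
3 works (last occupied shift: shift 3): for example press=shift 1; mill=shift 3; deburr=shift 1; finish=shift 3; bend=shift 3; weld=shift 1; turn=shift 2.

3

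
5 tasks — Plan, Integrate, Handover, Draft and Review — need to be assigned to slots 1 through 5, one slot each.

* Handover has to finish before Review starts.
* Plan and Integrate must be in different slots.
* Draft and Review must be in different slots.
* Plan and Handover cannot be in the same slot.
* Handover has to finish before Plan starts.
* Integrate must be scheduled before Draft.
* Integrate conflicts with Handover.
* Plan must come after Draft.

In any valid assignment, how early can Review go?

2

Precedence pushes Review to at least 2.
Review at 2 is achievable: Review=2; Plan=4; Integrate=2; Draft=3; Handover=1.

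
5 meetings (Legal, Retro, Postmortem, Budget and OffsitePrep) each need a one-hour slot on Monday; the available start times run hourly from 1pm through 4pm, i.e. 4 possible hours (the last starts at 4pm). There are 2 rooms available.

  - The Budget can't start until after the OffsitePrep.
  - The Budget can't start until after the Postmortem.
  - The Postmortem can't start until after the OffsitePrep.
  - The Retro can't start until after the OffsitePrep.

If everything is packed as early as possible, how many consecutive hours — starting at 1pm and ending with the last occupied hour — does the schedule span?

The precedence chain requires at least 3 distinct hours.
With at most 2 per hour and 5 meetings, at least 3 hours are needed.
3 works (last occupied hour: 3pm): for example Legal -> 1pm; Budget -> 3pm; Postmortem -> 2pm; OffsitePrep -> 1pm; Retro -> 2pm.

3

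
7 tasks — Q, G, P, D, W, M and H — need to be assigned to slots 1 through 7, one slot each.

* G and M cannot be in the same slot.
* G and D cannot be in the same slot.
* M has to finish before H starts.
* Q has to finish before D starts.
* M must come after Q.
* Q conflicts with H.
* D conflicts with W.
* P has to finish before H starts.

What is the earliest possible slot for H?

Precedence pushes H to at least 3.
H at 3 is achievable: M -> 2, P -> 1, W -> 1, G -> 1, H -> 3, D -> 2, Q -> 1.

3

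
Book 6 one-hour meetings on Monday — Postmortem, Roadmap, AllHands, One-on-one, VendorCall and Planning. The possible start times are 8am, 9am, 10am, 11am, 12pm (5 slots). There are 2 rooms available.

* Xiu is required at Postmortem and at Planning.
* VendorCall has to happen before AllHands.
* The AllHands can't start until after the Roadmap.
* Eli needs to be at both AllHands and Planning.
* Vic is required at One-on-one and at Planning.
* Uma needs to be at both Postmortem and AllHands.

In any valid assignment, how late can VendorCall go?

11am

Downstream work caps VendorCall at 11am.
VendorCall at 11am is achievable: One-on-one in 9am, Planning in 10am, VendorCall in 11am, AllHands in 12pm, Postmortem in 8am, Roadmap in 8am.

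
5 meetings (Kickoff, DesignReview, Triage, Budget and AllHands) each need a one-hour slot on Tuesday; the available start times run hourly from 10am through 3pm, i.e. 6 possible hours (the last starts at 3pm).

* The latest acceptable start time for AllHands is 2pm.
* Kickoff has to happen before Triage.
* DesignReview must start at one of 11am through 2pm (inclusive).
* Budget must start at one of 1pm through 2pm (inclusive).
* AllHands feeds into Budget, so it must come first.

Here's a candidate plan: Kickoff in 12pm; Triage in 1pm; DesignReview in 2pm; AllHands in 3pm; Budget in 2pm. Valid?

No — it violates: The latest acceptable start time for AllHands is 2pm

DesignReview must start at one of 11am through 2pm (inclusive) — holds.
The latest acceptable start time for AllHands is 2pm — violated.
Budget must start at one of 1pm through 2pm (inclusive) — holds.
AllHands feeds into Budget, so it must come first — violated.
Kickoff has to happen before Triage — holds.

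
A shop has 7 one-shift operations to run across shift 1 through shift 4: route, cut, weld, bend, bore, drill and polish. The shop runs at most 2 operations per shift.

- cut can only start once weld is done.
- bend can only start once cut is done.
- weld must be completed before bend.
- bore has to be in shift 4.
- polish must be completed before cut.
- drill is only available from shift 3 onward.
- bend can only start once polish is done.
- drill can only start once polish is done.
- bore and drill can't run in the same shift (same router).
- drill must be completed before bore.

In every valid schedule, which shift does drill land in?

drill's window is shift 3–shift 4.
bore is fixed at shift 4, and drill can't share a shift with bore.
So drill must be shift 3.

shift 3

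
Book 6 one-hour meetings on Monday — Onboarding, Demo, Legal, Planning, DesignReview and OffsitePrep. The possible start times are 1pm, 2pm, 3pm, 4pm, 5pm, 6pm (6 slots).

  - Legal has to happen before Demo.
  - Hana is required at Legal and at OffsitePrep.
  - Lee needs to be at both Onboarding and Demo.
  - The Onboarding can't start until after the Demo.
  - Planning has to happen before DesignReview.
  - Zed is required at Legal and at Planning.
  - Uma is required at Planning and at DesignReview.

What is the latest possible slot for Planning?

Downstream work caps Planning at 5pm.
Planning at 5pm is achievable: Onboarding in 3pm; DesignReview in 6pm; Planning in 5pm; Legal in 1pm; OffsitePrep in 2pm; Demo in 2pm.

5pm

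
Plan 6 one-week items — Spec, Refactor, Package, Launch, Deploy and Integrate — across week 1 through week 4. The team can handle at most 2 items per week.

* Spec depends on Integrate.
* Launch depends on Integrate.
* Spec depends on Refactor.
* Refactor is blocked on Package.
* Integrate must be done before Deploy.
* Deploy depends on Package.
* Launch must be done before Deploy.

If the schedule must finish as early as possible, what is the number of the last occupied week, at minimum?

3

The precedence chain requires at least 3 distinct weeks.
With at most 2 per week and 6 work items, at least 3 weeks are needed.
3 works (last occupied week: week 3): for example Package in week 1, Launch in week 2, Integrate in week 1, Refactor in week 2, Deploy in week 3, Spec in week 3.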